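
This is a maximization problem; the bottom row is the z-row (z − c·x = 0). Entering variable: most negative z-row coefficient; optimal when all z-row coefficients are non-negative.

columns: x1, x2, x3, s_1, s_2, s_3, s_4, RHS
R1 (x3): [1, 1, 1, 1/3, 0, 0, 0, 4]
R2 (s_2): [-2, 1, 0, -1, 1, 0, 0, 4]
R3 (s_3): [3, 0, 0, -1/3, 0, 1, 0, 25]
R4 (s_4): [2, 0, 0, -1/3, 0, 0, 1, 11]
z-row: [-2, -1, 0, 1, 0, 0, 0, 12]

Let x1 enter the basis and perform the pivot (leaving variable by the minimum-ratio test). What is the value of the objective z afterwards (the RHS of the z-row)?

Ratio test on column x1 — row 1: 4/1 = 4; row 2: entry -2 ≤ 0; row 3: 25/3 = 25/3; row 4: 11/2 = 11/2. Minimum is 4 at row 1 (x3 leaves); pivot element 1.
Pivot on row 1; the z-row RHS becomes 12 − (-2)·4 = 20.

20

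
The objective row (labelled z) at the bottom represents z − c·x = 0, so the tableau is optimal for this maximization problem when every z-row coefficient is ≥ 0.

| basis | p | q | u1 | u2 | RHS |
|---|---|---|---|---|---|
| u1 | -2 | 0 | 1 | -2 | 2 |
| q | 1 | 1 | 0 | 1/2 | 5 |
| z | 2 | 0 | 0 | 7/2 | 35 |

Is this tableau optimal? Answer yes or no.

yes

Every z-row coefficient is ≥ 0, so the tableau is optimal.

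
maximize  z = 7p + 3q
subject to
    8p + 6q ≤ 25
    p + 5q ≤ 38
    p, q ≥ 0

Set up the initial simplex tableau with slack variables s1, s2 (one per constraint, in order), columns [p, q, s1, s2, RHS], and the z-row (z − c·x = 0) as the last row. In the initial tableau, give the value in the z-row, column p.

The z-row carries the negated objective coefficients: the p entry is -7.

-7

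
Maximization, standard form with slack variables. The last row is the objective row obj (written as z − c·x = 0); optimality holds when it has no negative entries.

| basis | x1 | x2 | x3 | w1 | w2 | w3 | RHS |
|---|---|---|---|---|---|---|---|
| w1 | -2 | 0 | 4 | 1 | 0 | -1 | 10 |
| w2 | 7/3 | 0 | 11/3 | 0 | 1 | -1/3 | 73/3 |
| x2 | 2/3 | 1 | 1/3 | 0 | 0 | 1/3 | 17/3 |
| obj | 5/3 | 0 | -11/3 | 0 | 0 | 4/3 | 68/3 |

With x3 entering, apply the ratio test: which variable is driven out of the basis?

w1

Column x3 entries and ratios — w1: 10/4 = 5/2; w2: (73/3)/(11/3) = 73/11; x2: (17/3)/(1/3) = 17.
Smallest ratio is 5/2 in the row of w1, so w1 leaves.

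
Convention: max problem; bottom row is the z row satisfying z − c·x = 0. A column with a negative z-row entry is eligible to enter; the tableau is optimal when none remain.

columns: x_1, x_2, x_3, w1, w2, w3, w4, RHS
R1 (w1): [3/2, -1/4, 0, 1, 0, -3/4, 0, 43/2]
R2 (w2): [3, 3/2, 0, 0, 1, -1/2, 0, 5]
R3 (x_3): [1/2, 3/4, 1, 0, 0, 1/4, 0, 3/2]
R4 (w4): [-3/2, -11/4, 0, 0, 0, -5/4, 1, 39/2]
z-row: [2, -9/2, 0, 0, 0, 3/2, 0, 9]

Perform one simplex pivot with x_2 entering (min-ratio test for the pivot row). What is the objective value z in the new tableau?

Ratio test on column x_2 — row 1: entry -1/4 ≤ 0; row 2: 5/(3/2) = 10/3; row 3: (3/2)/(3/4) = 2; row 4: entry -11/4 ≤ 0. Minimum is 2 at row 3 (x_3 leaves); pivot element 3/4.
Pivot on row 3; the z-row RHS becomes 9 − (-9/2)·2 = 18.

18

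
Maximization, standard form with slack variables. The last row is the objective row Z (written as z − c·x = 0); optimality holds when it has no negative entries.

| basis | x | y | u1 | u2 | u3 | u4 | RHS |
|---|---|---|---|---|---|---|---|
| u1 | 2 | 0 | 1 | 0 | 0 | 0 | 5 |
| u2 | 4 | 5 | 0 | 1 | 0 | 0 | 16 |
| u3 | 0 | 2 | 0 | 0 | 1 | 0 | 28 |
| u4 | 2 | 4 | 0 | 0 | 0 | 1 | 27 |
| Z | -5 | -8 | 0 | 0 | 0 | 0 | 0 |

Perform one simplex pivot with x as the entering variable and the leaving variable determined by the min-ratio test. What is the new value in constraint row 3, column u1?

Ratio test on column x — row 1: 5/2 = 5/2; row 2: 16/4 = 4; row 3: entry 0 ≤ 0; row 4: 27/2 = 27/2. Minimum is 5/2 at row 1 (u1 leaves); pivot element 2.
Divide row 1 by 2; eliminate column x from the other rows.
Row 3 update in column u1: 0 − 0·(1/2) = 0.

0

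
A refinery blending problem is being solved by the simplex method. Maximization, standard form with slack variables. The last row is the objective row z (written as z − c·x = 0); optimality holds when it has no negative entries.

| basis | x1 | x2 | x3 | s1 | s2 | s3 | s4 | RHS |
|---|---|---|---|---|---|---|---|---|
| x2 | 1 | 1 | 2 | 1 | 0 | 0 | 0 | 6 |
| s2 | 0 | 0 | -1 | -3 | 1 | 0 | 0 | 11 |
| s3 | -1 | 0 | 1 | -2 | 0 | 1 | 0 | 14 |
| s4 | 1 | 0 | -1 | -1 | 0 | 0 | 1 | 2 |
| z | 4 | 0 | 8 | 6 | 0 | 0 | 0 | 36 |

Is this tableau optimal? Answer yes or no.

Every z-row coefficient is ≥ 0, so the tableau is optimal.

yes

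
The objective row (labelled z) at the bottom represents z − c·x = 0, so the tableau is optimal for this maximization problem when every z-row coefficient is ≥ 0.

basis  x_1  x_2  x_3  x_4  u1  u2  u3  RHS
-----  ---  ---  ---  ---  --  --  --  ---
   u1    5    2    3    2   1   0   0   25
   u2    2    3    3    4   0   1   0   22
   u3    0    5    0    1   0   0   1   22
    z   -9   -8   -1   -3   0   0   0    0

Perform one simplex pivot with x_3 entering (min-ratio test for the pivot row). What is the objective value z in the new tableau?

22/3

Ratio test on column x_3 — row 1: 25/3 = 25/3; row 2: 22/3 = 22/3; row 3: entry 0 ≤ 0. Minimum is 22/3 at row 2 (u2 leaves); pivot element 3.
Pivot on row 2; the z-row RHS becomes 0 − (-1)·(22/3) = 22/3.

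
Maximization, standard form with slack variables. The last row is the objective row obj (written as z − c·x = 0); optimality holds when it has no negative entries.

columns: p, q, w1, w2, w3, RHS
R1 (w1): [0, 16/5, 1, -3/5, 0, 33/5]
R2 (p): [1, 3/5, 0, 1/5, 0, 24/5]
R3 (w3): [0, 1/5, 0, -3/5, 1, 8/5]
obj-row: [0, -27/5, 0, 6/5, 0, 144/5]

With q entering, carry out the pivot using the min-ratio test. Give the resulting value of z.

Ratio test on column q — row 1: (33/5)/(16/5) = 33/16; row 2: (24/5)/(3/5) = 8; row 3: (8/5)/(1/5) = 8. Minimum is 33/16 at row 1 (w1 leaves); pivot element 16/5.
Pivot on row 1; the obj-row RHS becomes 144/5 − (-27/5)·(33/16) = 639/16.

639/16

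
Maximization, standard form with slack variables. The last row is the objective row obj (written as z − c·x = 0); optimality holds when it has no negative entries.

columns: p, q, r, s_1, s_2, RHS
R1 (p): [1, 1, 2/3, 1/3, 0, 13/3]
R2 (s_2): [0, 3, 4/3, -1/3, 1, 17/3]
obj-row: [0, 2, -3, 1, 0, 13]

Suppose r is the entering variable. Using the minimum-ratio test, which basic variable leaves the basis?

s_2

Column r entries and ratios — p: (13/3)/(2/3) = 13/2; s_2: (17/3)/(4/3) = 17/4.
Smallest ratio is 17/4 in the row of s_2, so s_2 leaves.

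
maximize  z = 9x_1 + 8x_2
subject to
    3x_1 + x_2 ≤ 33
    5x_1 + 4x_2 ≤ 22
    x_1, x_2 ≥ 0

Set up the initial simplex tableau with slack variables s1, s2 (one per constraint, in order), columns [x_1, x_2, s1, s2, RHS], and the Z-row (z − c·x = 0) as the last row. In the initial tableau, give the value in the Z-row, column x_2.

-8

The Z-row carries the negated objective coefficients: the x_2 entry is -8.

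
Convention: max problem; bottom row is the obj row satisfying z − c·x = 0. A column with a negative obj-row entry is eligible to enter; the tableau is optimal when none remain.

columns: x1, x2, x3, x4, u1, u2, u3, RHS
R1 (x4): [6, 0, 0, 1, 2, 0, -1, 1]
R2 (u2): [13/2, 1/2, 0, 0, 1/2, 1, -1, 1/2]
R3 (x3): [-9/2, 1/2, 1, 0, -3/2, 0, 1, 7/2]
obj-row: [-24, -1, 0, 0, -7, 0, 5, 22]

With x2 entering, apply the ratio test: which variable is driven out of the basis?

u2

Column x2 entries and ratios — x4: 0 ≤ 0, skip; u2: (1/2)/(1/2) = 1; x3: (7/2)/(1/2) = 7.
Smallest ratio is 1 in the row of u2, so u2 leaves.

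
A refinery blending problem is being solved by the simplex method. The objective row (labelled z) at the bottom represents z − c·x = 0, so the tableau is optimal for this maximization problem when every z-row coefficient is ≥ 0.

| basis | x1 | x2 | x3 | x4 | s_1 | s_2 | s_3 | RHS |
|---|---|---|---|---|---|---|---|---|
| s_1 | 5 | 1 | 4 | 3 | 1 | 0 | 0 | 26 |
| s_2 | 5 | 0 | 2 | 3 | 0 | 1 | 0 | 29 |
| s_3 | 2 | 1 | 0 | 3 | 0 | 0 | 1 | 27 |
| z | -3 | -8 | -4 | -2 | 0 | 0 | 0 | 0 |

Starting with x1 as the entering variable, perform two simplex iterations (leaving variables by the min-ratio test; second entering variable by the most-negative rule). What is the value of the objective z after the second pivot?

Ratio test on column x1 — row 1: 26/5 = 26/5; row 2: 29/5 = 29/5; row 3: 27/2 = 27/2. Minimum is 26/5 at row 1 (s_1 leaves); pivot element 5.
Pivot on row 1; the z-row RHS becomes 0 − (-3)·(26/5) = 78/5.
Next entering variable (most negative z-row entry -37/5): x2.
Ratio test on column x2 — row 1: (26/5)/(1/5) = 26; row 2: entry -1 ≤ 0; row 3: (83/5)/(3/5) = 83/3. Minimum is 26 at row 1 (x1 leaves); pivot element 1/5.
After the second pivot the z-row RHS is 78/5 − (-37/5)·26 = 208.

208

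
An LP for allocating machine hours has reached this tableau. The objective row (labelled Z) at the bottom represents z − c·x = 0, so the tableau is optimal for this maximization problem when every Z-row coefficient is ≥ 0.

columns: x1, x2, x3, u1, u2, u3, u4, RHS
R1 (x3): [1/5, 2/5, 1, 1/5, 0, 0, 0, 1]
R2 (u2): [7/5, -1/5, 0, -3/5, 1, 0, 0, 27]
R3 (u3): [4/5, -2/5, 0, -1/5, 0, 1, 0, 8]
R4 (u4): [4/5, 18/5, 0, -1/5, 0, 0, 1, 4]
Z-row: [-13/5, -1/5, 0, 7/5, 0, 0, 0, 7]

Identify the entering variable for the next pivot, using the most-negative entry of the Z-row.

Negative Z-row entries: x1: -13/5, x2: -1/5.
The most negative is -13/5 in column x1, so x1 enters.

x1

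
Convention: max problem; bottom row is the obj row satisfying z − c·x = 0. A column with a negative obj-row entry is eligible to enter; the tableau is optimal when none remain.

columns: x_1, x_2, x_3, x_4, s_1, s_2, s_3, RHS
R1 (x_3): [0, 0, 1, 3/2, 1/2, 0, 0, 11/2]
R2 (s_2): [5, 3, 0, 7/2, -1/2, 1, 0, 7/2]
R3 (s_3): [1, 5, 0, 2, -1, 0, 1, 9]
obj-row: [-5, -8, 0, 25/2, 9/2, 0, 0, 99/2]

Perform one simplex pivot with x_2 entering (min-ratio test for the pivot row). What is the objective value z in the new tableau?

Ratio test on column x_2 — row 1: entry 0 ≤ 0; row 2: (7/2)/3 = 7/6; row 3: 9/5 = 9/5. Minimum is 7/6 at row 2 (s_2 leaves); pivot element 3.
Pivot on row 2; the obj-row RHS becomes 99/2 − (-8)·(7/6) = 353/6.

353/6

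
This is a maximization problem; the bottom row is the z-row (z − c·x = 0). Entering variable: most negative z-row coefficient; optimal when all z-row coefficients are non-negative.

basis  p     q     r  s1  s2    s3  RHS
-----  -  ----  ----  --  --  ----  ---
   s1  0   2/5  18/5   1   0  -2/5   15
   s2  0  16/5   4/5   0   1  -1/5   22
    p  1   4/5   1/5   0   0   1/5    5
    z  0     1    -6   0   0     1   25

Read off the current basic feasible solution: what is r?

r is not in the basis, so in the current basic feasible solution r = 0.

0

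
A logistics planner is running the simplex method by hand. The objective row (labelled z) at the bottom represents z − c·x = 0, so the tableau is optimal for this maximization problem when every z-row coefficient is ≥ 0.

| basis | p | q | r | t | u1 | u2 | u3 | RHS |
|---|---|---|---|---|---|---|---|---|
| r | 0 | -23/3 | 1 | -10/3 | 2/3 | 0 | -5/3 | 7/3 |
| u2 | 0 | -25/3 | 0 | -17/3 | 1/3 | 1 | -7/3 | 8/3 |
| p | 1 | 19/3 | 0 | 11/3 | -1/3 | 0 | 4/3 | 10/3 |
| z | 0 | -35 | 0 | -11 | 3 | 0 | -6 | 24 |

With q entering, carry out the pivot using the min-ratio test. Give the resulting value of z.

Ratio test on column q — row 1: entry -23/3 ≤ 0; row 2: entry -25/3 ≤ 0; row 3: (10/3)/(19/3) = 10/19. Minimum is 10/19 at row 3 (p leaves); pivot element 19/3.
Pivot on row 3; the z-row RHS becomes 24 − (-35)·(10/19) = 806/19.

806/19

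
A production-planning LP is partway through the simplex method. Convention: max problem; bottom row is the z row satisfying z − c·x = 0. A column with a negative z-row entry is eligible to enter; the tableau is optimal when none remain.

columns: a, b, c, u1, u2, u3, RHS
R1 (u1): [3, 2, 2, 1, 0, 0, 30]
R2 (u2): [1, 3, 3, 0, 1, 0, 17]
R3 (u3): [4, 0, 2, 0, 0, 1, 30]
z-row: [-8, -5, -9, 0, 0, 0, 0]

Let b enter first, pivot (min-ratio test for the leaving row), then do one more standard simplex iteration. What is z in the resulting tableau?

455/6

Ratio test on column b — row 1: 30/2 = 15; row 2: 17/3 = 17/3; row 3: entry 0 ≤ 0. Minimum is 17/3 at row 2 (u2 leaves); pivot element 3.
Pivot on row 2; the z-row RHS becomes 0 − (-5)·(17/3) = 85/3.
Next entering variable (most negative z-row entry -19/3): a.
Ratio test on column a — row 1: (56/3)/(7/3) = 8; row 2: (17/3)/(1/3) = 17; row 3: 30/4 = 15/2. Minimum is 15/2 at row 3 (u3 leaves); pivot element 4.
After the second pivot the z-row RHS is 85/3 − (-19/3)·(15/2) = 455/6.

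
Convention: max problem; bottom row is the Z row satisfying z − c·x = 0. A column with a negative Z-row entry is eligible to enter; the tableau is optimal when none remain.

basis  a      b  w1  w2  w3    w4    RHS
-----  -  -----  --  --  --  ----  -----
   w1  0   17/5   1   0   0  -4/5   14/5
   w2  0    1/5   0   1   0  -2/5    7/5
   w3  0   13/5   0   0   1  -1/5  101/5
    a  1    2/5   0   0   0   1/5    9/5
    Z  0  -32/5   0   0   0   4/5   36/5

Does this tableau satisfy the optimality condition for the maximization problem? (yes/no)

The Z-row has a negative entry -32/5 in column b, so it is not optimal.

no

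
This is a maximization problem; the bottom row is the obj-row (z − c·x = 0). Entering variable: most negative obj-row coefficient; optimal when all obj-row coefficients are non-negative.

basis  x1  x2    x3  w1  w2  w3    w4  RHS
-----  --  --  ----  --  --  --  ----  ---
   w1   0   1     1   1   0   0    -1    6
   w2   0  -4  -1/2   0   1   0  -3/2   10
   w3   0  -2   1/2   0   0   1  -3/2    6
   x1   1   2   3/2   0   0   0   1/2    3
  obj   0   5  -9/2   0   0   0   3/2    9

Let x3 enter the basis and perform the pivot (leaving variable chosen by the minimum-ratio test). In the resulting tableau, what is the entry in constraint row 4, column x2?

Ratio test on column x3 — row 1: 6/1 = 6; row 2: entry -1/2 ≤ 0; row 3: 6/(1/2) = 12; row 4: 3/(3/2) = 2. Minimum is 2 at row 4 (x1 leaves); pivot element 3/2.
Divide row 4 by 3/2; eliminate column x3 from the other rows.
In the new row 4, the x2 entry is the old entry divided by the pivot: 2/(3/2) = 4/3.

4/3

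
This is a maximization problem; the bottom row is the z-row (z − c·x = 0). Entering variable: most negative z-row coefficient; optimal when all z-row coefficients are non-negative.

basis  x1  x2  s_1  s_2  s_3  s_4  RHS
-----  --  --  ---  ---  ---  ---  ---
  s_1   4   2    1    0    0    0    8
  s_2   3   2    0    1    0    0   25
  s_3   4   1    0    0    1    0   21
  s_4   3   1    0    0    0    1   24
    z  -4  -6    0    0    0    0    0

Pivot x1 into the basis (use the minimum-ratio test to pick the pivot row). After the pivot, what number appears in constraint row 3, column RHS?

Ratio test on column x1 — row 1: 8/4 = 2; row 2: 25/3 = 25/3; row 3: 21/4 = 21/4; row 4: 24/3 = 8. Minimum is 2 at row 1 (s_1 leaves); pivot element 4.
Divide row 1 by 4; eliminate column x1 from the other rows.
Row 3 update in column RHS: 21 − 4·2 = 13.

13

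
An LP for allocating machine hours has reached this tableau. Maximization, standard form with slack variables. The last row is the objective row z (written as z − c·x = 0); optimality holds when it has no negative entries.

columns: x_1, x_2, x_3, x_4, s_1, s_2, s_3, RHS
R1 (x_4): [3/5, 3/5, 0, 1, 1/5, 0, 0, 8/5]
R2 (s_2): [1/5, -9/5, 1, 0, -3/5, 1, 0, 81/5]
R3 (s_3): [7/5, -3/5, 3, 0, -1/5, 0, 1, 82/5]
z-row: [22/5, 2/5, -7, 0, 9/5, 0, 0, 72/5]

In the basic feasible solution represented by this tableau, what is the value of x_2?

0

x_2 is not in the basis, so in the current basic feasible solution x_2 = 0.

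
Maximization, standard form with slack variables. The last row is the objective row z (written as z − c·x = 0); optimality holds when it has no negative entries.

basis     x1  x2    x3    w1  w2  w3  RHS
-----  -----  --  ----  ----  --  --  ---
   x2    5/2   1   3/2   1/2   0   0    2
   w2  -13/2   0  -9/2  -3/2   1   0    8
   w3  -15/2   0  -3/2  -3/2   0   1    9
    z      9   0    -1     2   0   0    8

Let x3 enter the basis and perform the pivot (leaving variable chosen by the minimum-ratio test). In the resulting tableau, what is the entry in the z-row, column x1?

Ratio test on column x3 — row 1: 2/(3/2) = 4/3; row 2: entry -9/2 ≤ 0; row 3: entry -3/2 ≤ 0. Minimum is 4/3 at row 1 (x2 leaves); pivot element 3/2.
Divide row 1 by 3/2; eliminate column x3 from the other rows.
z-row update in column x1: 9 − (-1)·(5/3) = 32/3.

32/3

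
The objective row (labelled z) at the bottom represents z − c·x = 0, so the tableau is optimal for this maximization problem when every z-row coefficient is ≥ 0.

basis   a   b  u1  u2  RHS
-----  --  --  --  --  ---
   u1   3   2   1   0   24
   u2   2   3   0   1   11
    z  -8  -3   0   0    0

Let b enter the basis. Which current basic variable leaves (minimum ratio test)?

u2

Column b entries and ratios — u1: 24/2 = 12; u2: 11/3 = 11/3.
Smallest ratio is 11/3 in the row of u2, so u2 leaves.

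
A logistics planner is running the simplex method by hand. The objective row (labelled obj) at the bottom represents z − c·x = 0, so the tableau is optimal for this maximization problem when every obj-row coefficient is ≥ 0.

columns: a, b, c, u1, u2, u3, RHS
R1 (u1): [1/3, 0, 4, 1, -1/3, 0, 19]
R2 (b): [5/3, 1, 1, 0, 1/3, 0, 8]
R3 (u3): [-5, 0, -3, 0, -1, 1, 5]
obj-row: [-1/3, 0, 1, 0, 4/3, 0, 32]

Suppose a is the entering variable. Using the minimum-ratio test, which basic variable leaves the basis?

b

Column a entries and ratios — u1: 19/(1/3) = 57; b: 8/(5/3) = 24/5; u3: -5 ≤ 0, skip.
Smallest ratio is 24/5 in the row of b, so b leaves.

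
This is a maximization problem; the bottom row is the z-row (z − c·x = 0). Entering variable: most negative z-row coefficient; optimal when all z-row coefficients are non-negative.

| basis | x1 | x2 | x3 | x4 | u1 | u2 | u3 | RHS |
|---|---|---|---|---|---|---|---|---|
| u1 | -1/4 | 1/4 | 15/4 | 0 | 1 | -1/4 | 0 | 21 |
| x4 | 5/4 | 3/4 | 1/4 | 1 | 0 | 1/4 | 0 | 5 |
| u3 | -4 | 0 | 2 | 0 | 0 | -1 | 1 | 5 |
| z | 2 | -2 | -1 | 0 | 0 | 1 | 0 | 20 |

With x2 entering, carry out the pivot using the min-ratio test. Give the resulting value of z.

Ratio test on column x2 — row 1: 21/(1/4) = 84; row 2: 5/(3/4) = 20/3; row 3: entry 0 ≤ 0. Minimum is 20/3 at row 2 (x4 leaves); pivot element 3/4.
Pivot on row 2; the z-row RHS becomes 20 − (-2)·(20/3) = 100/3.

100/3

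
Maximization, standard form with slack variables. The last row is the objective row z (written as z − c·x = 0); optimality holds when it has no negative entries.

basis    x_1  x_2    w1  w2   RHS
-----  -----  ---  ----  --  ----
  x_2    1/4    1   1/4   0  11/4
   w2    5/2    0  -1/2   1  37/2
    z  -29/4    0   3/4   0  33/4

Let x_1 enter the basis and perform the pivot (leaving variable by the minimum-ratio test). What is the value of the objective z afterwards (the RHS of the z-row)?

Ratio test on column x_1 — row 1: (11/4)/(1/4) = 11; row 2: (37/2)/(5/2) = 37/5. Minimum is 37/5 at row 2 (w2 leaves); pivot element 5/2.
Pivot on row 2; the z-row RHS becomes 33/4 − (-29/4)·(37/5) = 619/10.

619/10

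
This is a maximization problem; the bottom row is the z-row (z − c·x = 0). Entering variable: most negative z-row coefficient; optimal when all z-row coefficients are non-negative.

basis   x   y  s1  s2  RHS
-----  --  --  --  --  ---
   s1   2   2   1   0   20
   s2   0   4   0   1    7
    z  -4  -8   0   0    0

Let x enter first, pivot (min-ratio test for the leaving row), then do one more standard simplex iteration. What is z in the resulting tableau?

47

Ratio test on column x — row 1: 20/2 = 10; row 2: entry 0 ≤ 0. Minimum is 10 at row 1 (s1 leaves); pivot element 2.
Pivot on row 1; the z-row RHS becomes 0 − (-4)·10 = 40.
Next entering variable (most negative z-row entry -4): y.
Ratio test on column y — row 1: 10/1 = 10; row 2: 7/4 = 7/4. Minimum is 7/4 at row 2 (s2 leaves); pivot element 4.
After the second pivot the z-row RHS is 40 − (-4)·(7/4) = 47.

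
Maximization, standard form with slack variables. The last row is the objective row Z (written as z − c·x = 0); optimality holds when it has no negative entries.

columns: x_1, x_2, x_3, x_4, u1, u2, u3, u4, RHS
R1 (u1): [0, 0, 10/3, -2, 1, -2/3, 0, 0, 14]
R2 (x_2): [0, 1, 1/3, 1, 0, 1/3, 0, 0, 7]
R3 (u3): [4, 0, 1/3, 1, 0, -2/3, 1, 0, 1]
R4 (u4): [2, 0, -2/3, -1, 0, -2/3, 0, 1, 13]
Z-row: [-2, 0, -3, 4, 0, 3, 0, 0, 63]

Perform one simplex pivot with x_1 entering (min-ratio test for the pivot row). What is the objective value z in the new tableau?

127/2

Ratio test on column x_1 — row 1: entry 0 ≤ 0; row 2: entry 0 ≤ 0; row 3: 1/4 = 1/4; row 4: 13/2 = 13/2. Minimum is 1/4 at row 3 (u3 leaves); pivot element 4.
Pivot on row 3; the Z-row RHS becomes 63 − (-2)·(1/4) = 127/2.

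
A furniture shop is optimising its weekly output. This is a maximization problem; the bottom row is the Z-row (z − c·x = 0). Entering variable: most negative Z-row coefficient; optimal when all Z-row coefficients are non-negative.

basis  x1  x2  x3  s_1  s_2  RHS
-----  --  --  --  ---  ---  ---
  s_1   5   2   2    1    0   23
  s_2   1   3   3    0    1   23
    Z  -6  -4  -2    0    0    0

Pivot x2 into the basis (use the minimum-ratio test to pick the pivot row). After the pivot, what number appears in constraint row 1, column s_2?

Ratio test on column x2 — row 1: 23/2 = 23/2; row 2: 23/3 = 23/3. Minimum is 23/3 at row 2 (s_2 leaves); pivot element 3.
Divide row 2 by 3; eliminate column x2 from the other rows.
Row 1 update in column s_2: 0 − 2·(1/3) = -2/3.

-2/3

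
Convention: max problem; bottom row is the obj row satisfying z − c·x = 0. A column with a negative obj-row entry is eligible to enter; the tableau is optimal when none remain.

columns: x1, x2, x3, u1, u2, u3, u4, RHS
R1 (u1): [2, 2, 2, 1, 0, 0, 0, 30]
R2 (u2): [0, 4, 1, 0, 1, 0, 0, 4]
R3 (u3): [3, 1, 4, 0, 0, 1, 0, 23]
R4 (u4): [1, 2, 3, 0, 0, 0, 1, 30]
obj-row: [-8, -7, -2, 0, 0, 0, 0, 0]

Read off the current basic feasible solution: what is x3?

x3 is not in the basis, so in the current basic feasible solution x3 = 0.

0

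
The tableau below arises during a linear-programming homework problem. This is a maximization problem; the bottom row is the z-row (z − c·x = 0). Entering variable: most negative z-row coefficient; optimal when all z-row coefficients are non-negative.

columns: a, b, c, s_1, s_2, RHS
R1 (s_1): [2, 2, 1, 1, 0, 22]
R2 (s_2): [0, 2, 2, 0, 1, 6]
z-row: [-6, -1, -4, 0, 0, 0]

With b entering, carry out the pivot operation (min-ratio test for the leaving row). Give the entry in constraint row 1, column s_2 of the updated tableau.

Ratio test on column b — row 1: 22/2 = 11; row 2: 6/2 = 3. Minimum is 3 at row 2 (s_2 leaves); pivot element 2.
Divide row 2 by 2; eliminate column b from the other rows.
Row 1 update in column s_2: 0 − 2·(1/2) = -1.

-1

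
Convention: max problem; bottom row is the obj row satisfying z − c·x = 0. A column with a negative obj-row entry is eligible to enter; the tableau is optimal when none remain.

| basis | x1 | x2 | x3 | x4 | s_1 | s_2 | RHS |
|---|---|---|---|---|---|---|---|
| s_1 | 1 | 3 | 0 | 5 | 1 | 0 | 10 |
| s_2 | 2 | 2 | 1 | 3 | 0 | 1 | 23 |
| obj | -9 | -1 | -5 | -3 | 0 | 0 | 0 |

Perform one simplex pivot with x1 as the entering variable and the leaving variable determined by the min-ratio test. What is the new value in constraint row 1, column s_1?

Ratio test on column x1 — row 1: 10/1 = 10; row 2: 23/2 = 23/2. Minimum is 10 at row 1 (s_1 leaves); pivot element 1.
Divide row 1 by 1; eliminate column x1 from the other rows.
In the new row 1, the s_1 entry is the old entry divided by the pivot: 1/1 = 1.

1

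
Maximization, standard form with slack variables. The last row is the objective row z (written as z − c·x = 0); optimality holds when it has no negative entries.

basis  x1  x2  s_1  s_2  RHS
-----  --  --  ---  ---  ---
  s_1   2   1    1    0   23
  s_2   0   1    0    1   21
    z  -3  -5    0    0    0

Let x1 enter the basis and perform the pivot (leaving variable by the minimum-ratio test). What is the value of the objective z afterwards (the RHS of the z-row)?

Ratio test on column x1 — row 1: 23/2 = 23/2; row 2: entry 0 ≤ 0. Minimum is 23/2 at row 1 (s_1 leaves); pivot element 2.
Pivot on row 1; the z-row RHS becomes 0 − (-3)·(23/2) = 69/2.

69/2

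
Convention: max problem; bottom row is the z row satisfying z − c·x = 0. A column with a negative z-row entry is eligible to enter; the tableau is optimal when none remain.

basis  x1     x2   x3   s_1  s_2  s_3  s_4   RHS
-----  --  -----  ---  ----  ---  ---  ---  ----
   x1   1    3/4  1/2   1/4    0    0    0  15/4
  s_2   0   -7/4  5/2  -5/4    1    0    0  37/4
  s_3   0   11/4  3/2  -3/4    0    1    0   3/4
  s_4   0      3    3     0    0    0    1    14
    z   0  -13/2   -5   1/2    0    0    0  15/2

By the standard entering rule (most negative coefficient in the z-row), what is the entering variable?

Negative z-row entries: x2: -13/2, x3: -5.
The most negative is -13/2 in column x2, so x2 enters.

x2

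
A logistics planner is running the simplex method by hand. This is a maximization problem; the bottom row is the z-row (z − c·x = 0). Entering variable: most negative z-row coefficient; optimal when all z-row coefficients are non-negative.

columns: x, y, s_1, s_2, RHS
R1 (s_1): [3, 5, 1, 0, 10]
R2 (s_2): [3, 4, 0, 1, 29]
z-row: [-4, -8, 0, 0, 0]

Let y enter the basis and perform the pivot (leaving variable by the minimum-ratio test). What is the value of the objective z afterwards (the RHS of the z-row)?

Ratio test on column y — row 1: 10/5 = 2; row 2: 29/4 = 29/4. Minimum is 2 at row 1 (s_1 leaves); pivot element 5.
Pivot on row 1; the z-row RHS becomes 0 − (-8)·2 = 16.

16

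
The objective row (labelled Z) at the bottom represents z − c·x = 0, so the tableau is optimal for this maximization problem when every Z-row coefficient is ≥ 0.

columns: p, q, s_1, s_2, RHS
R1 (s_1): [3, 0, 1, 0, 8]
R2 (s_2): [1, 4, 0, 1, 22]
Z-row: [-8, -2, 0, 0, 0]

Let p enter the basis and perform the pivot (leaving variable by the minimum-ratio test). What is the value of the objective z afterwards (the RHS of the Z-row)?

Ratio test on column p — row 1: 8/3 = 8/3; row 2: 22/1 = 22. Minimum is 8/3 at row 1 (s_1 leaves); pivot element 3.
Pivot on row 1; the Z-row RHS becomes 0 − (-8)·(8/3) = 64/3.

64/3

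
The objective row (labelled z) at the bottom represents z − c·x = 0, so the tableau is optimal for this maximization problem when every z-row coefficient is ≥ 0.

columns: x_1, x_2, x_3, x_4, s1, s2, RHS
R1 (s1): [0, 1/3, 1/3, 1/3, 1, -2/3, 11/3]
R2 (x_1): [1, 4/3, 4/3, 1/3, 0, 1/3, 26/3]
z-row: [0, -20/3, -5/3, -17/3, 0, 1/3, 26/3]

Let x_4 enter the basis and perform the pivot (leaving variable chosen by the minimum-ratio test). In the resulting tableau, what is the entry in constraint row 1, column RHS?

11

Ratio test on column x_4 — row 1: (11/3)/(1/3) = 11; row 2: (26/3)/(1/3) = 26. Minimum is 11 at row 1 (s1 leaves); pivot element 1/3.
Divide row 1 by 1/3; eliminate column x_4 from the other rows.
In the new row 1, the RHS entry is the old entry divided by the pivot: (11/3)/(1/3) = 11.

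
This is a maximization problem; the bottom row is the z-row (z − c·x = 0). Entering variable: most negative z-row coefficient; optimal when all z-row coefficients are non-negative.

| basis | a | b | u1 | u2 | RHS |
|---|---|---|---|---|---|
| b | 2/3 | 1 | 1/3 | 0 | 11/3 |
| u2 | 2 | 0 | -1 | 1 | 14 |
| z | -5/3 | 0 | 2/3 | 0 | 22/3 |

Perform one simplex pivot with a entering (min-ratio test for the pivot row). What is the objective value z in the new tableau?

33/2

Ratio test on column a — row 1: (11/3)/(2/3) = 11/2; row 2: 14/2 = 7. Minimum is 11/2 at row 1 (b leaves); pivot element 2/3.
Pivot on row 1; the z-row RHS becomes 22/3 − (-5/3)·(11/2) = 33/2.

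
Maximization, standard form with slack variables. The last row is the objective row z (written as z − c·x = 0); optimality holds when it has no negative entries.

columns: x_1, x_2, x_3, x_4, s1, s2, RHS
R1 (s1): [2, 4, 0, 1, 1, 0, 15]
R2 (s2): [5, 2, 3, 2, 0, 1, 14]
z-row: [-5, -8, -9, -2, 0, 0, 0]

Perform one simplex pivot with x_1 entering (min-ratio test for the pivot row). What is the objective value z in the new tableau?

14

Ratio test on column x_1 — row 1: 15/2 = 15/2; row 2: 14/5 = 14/5. Minimum is 14/5 at row 2 (s2 leaves); pivot element 5.
Pivot on row 2; the z-row RHS becomes 0 − (-5)·(14/5) = 14.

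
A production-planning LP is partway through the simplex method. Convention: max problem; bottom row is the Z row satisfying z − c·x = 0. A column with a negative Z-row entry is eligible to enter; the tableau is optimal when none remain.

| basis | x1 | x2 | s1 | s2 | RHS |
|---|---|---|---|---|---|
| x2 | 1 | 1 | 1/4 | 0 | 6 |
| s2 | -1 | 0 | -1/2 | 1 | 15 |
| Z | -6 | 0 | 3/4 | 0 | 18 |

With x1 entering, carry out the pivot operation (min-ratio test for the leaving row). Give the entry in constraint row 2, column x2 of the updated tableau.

Ratio test on column x1 — row 1: 6/1 = 6; row 2: entry -1 ≤ 0. Minimum is 6 at row 1 (x2 leaves); pivot element 1.
Divide row 1 by 1; eliminate column x1 from the other rows.
Row 2 update in column x2: 0 − (-1)·1 = 1.

1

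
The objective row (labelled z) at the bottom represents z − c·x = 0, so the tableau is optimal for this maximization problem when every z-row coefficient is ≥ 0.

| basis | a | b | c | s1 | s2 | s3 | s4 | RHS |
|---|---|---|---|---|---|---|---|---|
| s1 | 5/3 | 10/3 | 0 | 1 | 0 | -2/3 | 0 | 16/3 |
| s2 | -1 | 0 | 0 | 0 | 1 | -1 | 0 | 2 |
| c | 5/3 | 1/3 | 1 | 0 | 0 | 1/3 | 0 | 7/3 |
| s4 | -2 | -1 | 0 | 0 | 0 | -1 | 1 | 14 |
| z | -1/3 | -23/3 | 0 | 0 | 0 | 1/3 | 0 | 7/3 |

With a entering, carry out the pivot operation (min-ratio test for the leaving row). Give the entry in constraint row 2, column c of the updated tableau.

Ratio test on column a — row 1: (16/3)/(5/3) = 16/5; row 2: entry -1 ≤ 0; row 3: (7/3)/(5/3) = 7/5; row 4: entry -2 ≤ 0. Minimum is 7/5 at row 3 (c leaves); pivot element 5/3.
Divide row 3 by 5/3; eliminate column a from the other rows.
Row 2 update in column c: 0 − (-1)·(3/5) = 3/5.

3/5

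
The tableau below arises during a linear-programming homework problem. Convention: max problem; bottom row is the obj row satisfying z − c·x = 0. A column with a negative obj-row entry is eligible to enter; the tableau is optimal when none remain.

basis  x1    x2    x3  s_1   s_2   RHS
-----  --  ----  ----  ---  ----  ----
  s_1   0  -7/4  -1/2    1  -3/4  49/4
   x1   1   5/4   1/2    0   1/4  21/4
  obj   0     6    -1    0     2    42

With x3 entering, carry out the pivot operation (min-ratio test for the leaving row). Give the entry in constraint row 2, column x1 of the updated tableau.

Ratio test on column x3 — row 1: entry -1/2 ≤ 0; row 2: (21/4)/(1/2) = 21/2. Minimum is 21/2 at row 2 (x1 leaves); pivot element 1/2.
Divide row 2 by 1/2; eliminate column x3 from the other rows.
In the new row 2, the x1 entry is the old entry divided by the pivot: 1/(1/2) = 2.

2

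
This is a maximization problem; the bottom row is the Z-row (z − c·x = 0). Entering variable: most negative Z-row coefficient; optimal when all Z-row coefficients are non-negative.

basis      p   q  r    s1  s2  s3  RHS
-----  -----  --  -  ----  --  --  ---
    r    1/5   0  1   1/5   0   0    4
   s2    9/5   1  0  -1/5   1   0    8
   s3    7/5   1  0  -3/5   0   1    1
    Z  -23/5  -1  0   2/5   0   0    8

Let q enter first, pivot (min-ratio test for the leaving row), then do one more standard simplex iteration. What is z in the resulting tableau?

79/7

Ratio test on column q — row 1: entry 0 ≤ 0; row 2: 8/1 = 8; row 3: 1/1 = 1. Minimum is 1 at row 3 (s3 leaves); pivot element 1.
Pivot on row 3; the Z-row RHS becomes 8 − (-1)·1 = 9.
Next entering variable (most negative Z-row entry -16/5): p.
Ratio test on column p — row 1: 4/(1/5) = 20; row 2: 7/(2/5) = 35/2; row 3: 1/(7/5) = 5/7. Minimum is 5/7 at row 3 (q leaves); pivot element 7/5.
After the second pivot the Z-row RHS is 9 − (-16/5)·(5/7) = 79/7.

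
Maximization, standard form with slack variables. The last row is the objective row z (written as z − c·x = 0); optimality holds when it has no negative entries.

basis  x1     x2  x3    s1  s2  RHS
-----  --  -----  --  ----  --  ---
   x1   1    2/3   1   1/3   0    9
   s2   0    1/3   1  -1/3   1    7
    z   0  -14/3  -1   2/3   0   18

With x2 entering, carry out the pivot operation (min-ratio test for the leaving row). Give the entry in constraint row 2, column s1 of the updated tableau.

Ratio test on column x2 — row 1: 9/(2/3) = 27/2; row 2: 7/(1/3) = 21. Minimum is 27/2 at row 1 (x1 leaves); pivot element 2/3.
Divide row 1 by 2/3; eliminate column x2 from the other rows.
Row 2 update in column s1: -1/3 − (1/3)·(1/2) = -1/2.

-1/2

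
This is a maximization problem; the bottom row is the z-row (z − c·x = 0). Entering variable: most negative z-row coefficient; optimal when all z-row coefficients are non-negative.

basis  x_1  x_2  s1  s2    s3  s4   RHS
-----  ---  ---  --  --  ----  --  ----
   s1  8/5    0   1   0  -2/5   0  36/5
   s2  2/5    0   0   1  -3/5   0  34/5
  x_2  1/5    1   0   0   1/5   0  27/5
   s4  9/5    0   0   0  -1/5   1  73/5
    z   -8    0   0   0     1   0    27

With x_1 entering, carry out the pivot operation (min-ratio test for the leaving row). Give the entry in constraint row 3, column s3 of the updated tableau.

Ratio test on column x_1 — row 1: (36/5)/(8/5) = 9/2; row 2: (34/5)/(2/5) = 17; row 3: (27/5)/(1/5) = 27; row 4: (73/5)/(9/5) = 73/9. Minimum is 9/2 at row 1 (s1 leaves); pivot element 8/5.
Divide row 1 by 8/5; eliminate column x_1 from the other rows.
Row 3 update in column s3: 1/5 − (1/5)·(-1/4) = 1/4.

1/4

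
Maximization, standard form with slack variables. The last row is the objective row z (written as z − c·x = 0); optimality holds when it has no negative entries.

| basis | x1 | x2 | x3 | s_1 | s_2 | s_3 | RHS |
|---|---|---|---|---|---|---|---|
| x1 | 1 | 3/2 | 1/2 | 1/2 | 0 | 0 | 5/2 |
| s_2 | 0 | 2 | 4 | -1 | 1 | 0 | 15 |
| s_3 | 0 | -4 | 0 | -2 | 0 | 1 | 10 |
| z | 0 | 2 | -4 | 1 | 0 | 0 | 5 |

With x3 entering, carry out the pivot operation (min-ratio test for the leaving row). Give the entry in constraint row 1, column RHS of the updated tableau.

5/8

Ratio test on column x3 — row 1: (5/2)/(1/2) = 5; row 2: 15/4 = 15/4; row 3: entry 0 ≤ 0. Minimum is 15/4 at row 2 (s_2 leaves); pivot element 4.
Divide row 2 by 4; eliminate column x3 from the other rows.
Row 1 update in column RHS: 5/2 − (1/2)·(15/4) = 5/8.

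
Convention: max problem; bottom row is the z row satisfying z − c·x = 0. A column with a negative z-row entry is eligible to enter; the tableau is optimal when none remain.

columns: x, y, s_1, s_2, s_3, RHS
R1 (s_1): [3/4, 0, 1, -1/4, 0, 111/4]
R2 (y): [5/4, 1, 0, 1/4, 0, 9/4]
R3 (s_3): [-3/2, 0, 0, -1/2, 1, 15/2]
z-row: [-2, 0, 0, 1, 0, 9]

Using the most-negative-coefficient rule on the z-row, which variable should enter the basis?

Negative z-row entries: x: -2.
The most negative is -2 in column x, so x enters.

x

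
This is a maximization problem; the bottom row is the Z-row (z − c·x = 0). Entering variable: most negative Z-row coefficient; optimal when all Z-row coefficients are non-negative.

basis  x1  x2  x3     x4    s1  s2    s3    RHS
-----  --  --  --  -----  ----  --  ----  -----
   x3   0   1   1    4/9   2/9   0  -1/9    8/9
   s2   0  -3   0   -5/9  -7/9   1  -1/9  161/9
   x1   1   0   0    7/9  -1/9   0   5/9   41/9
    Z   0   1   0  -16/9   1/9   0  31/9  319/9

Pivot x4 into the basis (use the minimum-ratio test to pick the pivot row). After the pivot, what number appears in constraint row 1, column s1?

Ratio test on column x4 — row 1: (8/9)/(4/9) = 2; row 2: entry -5/9 ≤ 0; row 3: (41/9)/(7/9) = 41/7. Minimum is 2 at row 1 (x3 leaves); pivot element 4/9.
Divide row 1 by 4/9; eliminate column x4 from the other rows.
In the new row 1, the s1 entry is the old entry divided by the pivot: (2/9)/(4/9) = 1/2.

1/2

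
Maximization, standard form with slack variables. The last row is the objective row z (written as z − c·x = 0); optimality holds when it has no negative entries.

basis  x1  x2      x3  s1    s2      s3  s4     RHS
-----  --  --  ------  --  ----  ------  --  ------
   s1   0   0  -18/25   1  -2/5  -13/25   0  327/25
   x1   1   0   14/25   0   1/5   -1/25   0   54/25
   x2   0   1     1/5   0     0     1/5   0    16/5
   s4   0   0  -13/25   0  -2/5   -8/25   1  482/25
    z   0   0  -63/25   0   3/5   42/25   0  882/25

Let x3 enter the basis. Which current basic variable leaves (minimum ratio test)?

x1

Column x3 entries and ratios — s1: -18/25 ≤ 0, skip; x1: (54/25)/(14/25) = 27/7; x2: (16/5)/(1/5) = 16; s4: -13/25 ≤ 0, skip.
Smallest ratio is 27/7 in the row of x1, so x1 leaves.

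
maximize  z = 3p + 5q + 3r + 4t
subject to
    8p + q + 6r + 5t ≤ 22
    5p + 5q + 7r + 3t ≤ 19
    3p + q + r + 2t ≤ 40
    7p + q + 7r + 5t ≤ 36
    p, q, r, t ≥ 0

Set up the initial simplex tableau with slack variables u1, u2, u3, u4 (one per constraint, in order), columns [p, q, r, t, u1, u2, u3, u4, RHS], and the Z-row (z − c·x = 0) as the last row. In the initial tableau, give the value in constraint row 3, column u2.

Slack u2 belongs to constraint 2; its column is the unit vector e_2, so the entry in row 3 is 0.

0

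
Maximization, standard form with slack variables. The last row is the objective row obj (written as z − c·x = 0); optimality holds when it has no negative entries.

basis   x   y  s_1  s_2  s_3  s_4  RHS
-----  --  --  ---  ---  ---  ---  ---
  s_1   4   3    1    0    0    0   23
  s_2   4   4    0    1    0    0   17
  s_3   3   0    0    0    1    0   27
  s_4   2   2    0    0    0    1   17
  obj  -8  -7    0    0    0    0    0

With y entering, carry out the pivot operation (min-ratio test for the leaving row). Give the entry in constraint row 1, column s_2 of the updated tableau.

Ratio test on column y — row 1: 23/3 = 23/3; row 2: 17/4 = 17/4; row 3: entry 0 ≤ 0; row 4: 17/2 = 17/2. Minimum is 17/4 at row 2 (s_2 leaves); pivot element 4.
Divide row 2 by 4; eliminate column y from the other rows.
Row 1 update in column s_2: 0 − 3·(1/4) = -3/4.

-3/4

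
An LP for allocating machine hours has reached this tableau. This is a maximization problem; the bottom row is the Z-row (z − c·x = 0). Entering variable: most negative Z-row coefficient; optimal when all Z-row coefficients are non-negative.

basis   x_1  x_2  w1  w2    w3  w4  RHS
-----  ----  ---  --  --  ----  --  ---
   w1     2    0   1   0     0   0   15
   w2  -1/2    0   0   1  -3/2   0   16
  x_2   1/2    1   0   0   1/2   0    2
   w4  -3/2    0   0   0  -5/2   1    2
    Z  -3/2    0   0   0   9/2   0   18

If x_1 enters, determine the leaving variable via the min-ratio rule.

x_2

Column x_1 entries and ratios — w1: 15/2 = 15/2; w2: -1/2 ≤ 0, skip; x_2: 2/(1/2) = 4; w4: -3/2 ≤ 0, skip.
Smallest ratio is 4 in the row of x_2, so x_2 leaves.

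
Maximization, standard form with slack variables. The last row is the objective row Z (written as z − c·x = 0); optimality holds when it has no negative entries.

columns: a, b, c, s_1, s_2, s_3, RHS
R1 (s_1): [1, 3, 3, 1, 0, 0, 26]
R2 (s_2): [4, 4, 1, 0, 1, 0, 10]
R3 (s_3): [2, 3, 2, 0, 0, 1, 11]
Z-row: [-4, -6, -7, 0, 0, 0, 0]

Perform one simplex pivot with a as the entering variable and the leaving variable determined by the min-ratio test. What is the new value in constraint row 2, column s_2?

1/4

Ratio test on column a — row 1: 26/1 = 26; row 2: 10/4 = 5/2; row 3: 11/2 = 11/2. Minimum is 5/2 at row 2 (s_2 leaves); pivot element 4.
Divide row 2 by 4; eliminate column a from the other rows.
In the new row 2, the s_2 entry is the old entry divided by the pivot: 1/4 = 1/4.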